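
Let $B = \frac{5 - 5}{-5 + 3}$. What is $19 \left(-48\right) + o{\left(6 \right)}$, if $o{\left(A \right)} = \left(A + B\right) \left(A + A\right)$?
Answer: $-840$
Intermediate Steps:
$B = 0$ ($B = \frac{0}{-2} = 0 \left(- \frac{1}{2}\right) = 0$)
$o{\left(A \right)} = 2 A^{2}$ ($o{\left(A \right)} = \left(A + 0\right) \left(A + A\right) = A 2 A = 2 A^{2}$)
$19 \left(-48\right) + o{\left(6 \right)} = 19 \left(-48\right) + 2 \cdot 6^{2} = -912 + 2 \cdot 36 = -912 + 72 = -840$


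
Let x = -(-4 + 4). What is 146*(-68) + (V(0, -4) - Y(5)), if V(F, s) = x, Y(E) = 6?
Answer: -9934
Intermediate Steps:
x = 0 (x = -1*0 = 0)
V(F, s) = 0
146*(-68) + (V(0, -4) - Y(5)) = 146*(-68) + (0 - 1*6) = -9928 + (0 - 6) = -9928 - 6 = -9934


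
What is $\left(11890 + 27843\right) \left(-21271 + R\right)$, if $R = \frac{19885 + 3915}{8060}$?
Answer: $- \frac{340552456859}{403} \approx -8.4504 \cdot 10^{8}$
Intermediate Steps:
$R = \frac{1190}{403}$ ($R = 23800 \cdot \frac{1}{8060} = \frac{1190}{403} \approx 2.9529$)
$\left(11890 + 27843\right) \left(-21271 + R\right) = \left(11890 + 27843\right) \left(-21271 + \frac{1190}{403}\right) = 39733 \left(- \frac{8571023}{403}\right) = - \frac{340552456859}{403}$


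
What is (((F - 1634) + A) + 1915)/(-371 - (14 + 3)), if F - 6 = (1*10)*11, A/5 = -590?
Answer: 2553/388 ≈ 6.5799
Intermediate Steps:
A = -2950 (A = 5*(-590) = -2950)
F = 116 (F = 6 + (1*10)*11 = 6 + 10*11 = 6 + 110 = 116)
(((F - 1634) + A) + 1915)/(-371 - (14 + 3)) = (((116 - 1634) - 2950) + 1915)/(-371 - (14 + 3)) = ((-1518 - 2950) + 1915)/(-371 - 1*17) = (-4468 + 1915)/(-371 - 17) = -2553/(-388) = -2553*(-1/388) = 2553/388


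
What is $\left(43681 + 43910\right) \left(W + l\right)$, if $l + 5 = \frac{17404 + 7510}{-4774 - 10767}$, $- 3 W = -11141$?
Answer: $\frac{5046246677528}{15541} \approx 3.2471 \cdot 10^{8}$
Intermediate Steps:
$W = \frac{11141}{3}$ ($W = \left(- \frac{1}{3}\right) \left(-11141\right) = \frac{11141}{3} \approx 3713.7$)
$l = - \frac{102619}{15541}$ ($l = -5 + \frac{17404 + 7510}{-4774 - 10767} = -5 + \frac{24914}{-15541} = -5 + 24914 \left(- \frac{1}{15541}\right) = -5 - \frac{24914}{15541} = - \frac{102619}{15541} \approx -6.6031$)
$\left(43681 + 43910\right) \left(W + l\right) = \left(43681 + 43910\right) \left(\frac{11141}{3} - \frac{102619}{15541}\right) = 87591 \cdot \frac{172834424}{46623} = \frac{5046246677528}{15541}$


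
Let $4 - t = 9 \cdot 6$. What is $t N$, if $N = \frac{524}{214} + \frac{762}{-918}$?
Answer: $- \frac{1324850}{16371} \approx -80.927$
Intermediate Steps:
$N = \frac{26497}{16371}$ ($N = 524 \cdot \frac{1}{214} + 762 \left(- \frac{1}{918}\right) = \frac{262}{107} - \frac{127}{153} = \frac{26497}{16371} \approx 1.6185$)
$t = -50$ ($t = 4 - 9 \cdot 6 = 4 - 54 = -50$)
$t N = \left(-50\right) \frac{26497}{16371} = - \frac{1324850}{16371}$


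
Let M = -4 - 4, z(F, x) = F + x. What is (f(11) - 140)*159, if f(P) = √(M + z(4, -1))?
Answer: -22260 + 159*I*√5 ≈ -22260.0 + 355.53*I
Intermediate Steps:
M = -8
f(P) = I*√5 (f(P) = √(-8 + (4 - 1)) = √(-8 + 3) = √(-5) = I*√5)
(f(11) - 140)*159 = (I*√5 - 140)*159 = (-140 + I*√5)*159 = -22260 + 159*I*√5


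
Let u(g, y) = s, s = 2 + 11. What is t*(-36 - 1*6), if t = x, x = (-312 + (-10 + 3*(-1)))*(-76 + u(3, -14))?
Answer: -859950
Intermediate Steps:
s = 13
u(g, y) = 13
x = 20475 (x = (-312 + (-10 + 3*(-1)))*(-76 + 13) = (-312 + (-10 - 3))*(-63) = (-312 - 13)*(-63) = -325*(-63) = 20475)
t = 20475
t*(-36 - 1*6) = 20475*(-36 - 1*6) = 20475*(-36 - 6) = 20475*(-42) = -859950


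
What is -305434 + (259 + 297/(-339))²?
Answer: -3049314522/12769 ≈ -2.3881e+5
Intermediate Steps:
-305434 + (259 + 297/(-339))² = -305434 + (259 + 297*(-1/339))² = -305434 + (259 - 99/113)² = -305434 + (29168/113)² = -305434 + 850772224/12769 = -3049314522/12769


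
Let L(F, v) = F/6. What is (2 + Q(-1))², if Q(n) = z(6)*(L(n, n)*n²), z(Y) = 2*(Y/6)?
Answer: 25/9 ≈ 2.7778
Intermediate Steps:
L(F, v) = F/6 (L(F, v) = F*(⅙) = F/6)
z(Y) = Y/3 (z(Y) = 2*(Y*(⅙)) = 2*(Y/6) = Y/3)
Q(n) = n³/3 (Q(n) = ((⅓)*6)*((n/6)*n²) = 2*(n³/6) = n³/3)
(2 + Q(-1))² = (2 + (⅓)*(-1)³)² = (2 + (⅓)*(-1))² = (2 - ⅓)² = (5/3)² = 25/9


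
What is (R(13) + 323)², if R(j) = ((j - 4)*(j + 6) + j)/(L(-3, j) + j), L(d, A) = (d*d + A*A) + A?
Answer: 272877361/2601 ≈ 1.0491e+5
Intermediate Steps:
L(d, A) = A + A² + d² (L(d, A) = (d² + A²) + A = (A² + d²) + A = A + A² + d²)
R(j) = (j + (-4 + j)*(6 + j))/(9 + j² + 2*j) (R(j) = ((j - 4)*(j + 6) + j)/((j + j² + (-3)²) + j) = ((-4 + j)*(6 + j) + j)/((j + j² + 9) + j) = (j + (-4 + j)*(6 + j))/((9 + j + j²) + j) = (j + (-4 + j)*(6 + j))/(9 + j² + 2*j))
(R(13) + 323)² = ((-24 + 13² + 3*13)/(9 + 13² + 2*13) + 323)² = ((-24 + 169 + 39)/(9 + 169 + 26) + 323)² = (184/204 + 323)² = ((1/204)*184 + 323)² = (46/51 + 323)² = (16519/51)² = 272877361/2601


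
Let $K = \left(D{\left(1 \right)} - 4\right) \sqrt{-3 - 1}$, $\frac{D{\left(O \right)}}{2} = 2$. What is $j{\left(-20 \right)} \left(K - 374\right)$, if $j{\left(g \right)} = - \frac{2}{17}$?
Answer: $44$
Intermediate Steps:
$D{\left(O \right)} = 4$ ($D{\left(O \right)} = 2 \cdot 2 = 4$)
$j{\left(g \right)} = - \frac{2}{17}$ ($j{\left(g \right)} = \left(-2\right) \frac{1}{17} = - \frac{2}{17}$)
$K = 0$ ($K = \left(4 - 4\right) \sqrt{-3 - 1} = 0 \sqrt{-4} = 0 \cdot 2 i = 0$)
$j{\left(-20 \right)} \left(K - 374\right) = - \frac{2 \left(0 - 374\right)}{17} = \left(- \frac{2}{17}\right) \left(-374\right) = 44$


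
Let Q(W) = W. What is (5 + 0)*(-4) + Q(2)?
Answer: -18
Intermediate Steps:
(5 + 0)*(-4) + Q(2) = (5 + 0)*(-4) + 2 = 5*(-4) + 2 = -20 + 2 = -18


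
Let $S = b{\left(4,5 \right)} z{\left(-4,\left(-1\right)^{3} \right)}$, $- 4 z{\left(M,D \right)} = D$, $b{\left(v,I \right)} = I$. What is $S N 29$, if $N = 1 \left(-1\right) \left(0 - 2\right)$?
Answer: $\frac{145}{2} \approx 72.5$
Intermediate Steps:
$z{\left(M,D \right)} = - \frac{D}{4}$
$N = 2$ ($N = \left(-1\right) \left(-2\right) = 2$)
$S = \frac{5}{4}$ ($S = 5 \left(- \frac{\left(-1\right)^{3}}{4}\right) = 5 \left(\left(- \frac{1}{4}\right) \left(-1\right)\right) = 5 \cdot \frac{1}{4} = \frac{5}{4} \approx 1.25$)
$S N 29 = \frac{5}{4} \cdot 2 \cdot 29 = \frac{5}{2} \cdot 29 = \frac{145}{2}$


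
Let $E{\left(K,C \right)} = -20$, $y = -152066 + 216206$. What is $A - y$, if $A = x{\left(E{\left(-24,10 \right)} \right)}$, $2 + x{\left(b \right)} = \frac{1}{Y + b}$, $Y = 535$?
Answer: $- \frac{33033129}{515} \approx -64142.0$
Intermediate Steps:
$y = 64140$
$x{\left(b \right)} = -2 + \frac{1}{535 + b}$
$A = - \frac{1029}{515}$ ($A = \frac{-1069 - -40}{535 - 20} = \frac{-1069 + 40}{515} = \frac{1}{515} \left(-1029\right) = - \frac{1029}{515} \approx -1.9981$)
$A - y = - \frac{1029}{515} - 64140 = - \frac{33033129}{515}$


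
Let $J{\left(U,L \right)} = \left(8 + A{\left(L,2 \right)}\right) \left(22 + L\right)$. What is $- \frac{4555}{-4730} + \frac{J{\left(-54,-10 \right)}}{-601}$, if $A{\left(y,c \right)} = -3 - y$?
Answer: $\frac{377231}{568546} \approx 0.6635$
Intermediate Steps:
$J{\left(U,L \right)} = \left(5 - L\right) \left(22 + L\right)$ ($J{\left(U,L \right)} = \left(8 - \left(3 + L\right)\right) \left(22 + L\right) = \left(5 - L\right) \left(22 + L\right)$)
$- \frac{4555}{-4730} + \frac{J{\left(-54,-10 \right)}}{-601} = - \frac{4555}{-4730} + \frac{110 - \left(-10\right)^{2} - -170}{-601} = \left(-4555\right) \left(- \frac{1}{4730}\right) + \left(110 - 100 + 170\right) \left(- \frac{1}{601}\right) = \frac{911}{946} + \left(110 - 100 + 170\right) \left(- \frac{1}{601}\right) = \frac{911}{946} + 180 \left(- \frac{1}{601}\right) = \frac{911}{946} - \frac{180}{601} = \frac{377231}{568546}$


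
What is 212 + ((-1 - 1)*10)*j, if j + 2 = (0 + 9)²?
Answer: -1368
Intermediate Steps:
j = 79 (j = -2 + (0 + 9)² = -2 + 9² = -2 + 81 = 79)
212 + ((-1 - 1)*10)*j = 212 + ((-1 - 1)*10)*79 = 212 - 2*10*79 = 212 - 20*79 = 212 - 1580 = -1368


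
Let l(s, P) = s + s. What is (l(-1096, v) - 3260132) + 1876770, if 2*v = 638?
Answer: -1385554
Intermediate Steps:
v = 319 (v = (½)*638 = 319)
l(s, P) = 2*s
(l(-1096, v) - 3260132) + 1876770 = (2*(-1096) - 3260132) + 1876770 = (-2192 - 3260132) + 1876770 = -3262324 + 1876770 = -1385554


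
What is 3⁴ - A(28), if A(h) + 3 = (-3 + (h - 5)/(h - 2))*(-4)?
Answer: 982/13 ≈ 75.538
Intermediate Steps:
A(h) = 9 - 4*(-5 + h)/(-2 + h) (A(h) = -3 + (-3 + (h - 5)/(h - 2))*(-4) = -3 + (-3 + (-5 + h)/(-2 + h))*(-4) = -3 + (12 - 4*(-5 + h)/(-2 + h)) = 9 - 4*(-5 + h)/(-2 + h))
3⁴ - A(28) = 3⁴ - (2 + 5*28)/(-2 + 28) = 81 - (2 + 140)/26 = 81 - 142/26 = 81 - 1*71/13 = 81 - 71/13 = 982/13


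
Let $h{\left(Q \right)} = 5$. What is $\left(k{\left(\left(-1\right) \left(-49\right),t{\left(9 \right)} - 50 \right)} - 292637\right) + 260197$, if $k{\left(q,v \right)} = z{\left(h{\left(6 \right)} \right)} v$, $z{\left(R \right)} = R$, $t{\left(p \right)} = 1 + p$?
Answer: $-32640$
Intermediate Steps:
$k{\left(q,v \right)} = 5 v$
$\left(k{\left(\left(-1\right) \left(-49\right),t{\left(9 \right)} - 50 \right)} - 292637\right) + 260197 = \left(5 \left(\left(1 + 9\right) - 50\right) - 292637\right) + 260197 = \left(5 \left(10 - 50\right) - 292637\right) + 260197 = \left(5 \left(-40\right) - 292637\right) + 260197 = \left(-200 - 292637\right) + 260197 = -292837 + 260197 = -32640$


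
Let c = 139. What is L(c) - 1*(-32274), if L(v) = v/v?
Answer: 32275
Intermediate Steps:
L(v) = 1
L(c) - 1*(-32274) = 1 - 1*(-32274) = 1 + 32274 = 32275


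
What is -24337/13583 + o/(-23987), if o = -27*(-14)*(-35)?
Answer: -1398161/1127389 ≈ -1.2402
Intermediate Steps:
o = -13230 (o = 378*(-35) = -13230)
-24337/13583 + o/(-23987) = -24337/13583 - 13230/(-23987) = -24337*1/13583 - 13230*(-1/23987) = -24337/13583 + 13230/23987 = -1398161/1127389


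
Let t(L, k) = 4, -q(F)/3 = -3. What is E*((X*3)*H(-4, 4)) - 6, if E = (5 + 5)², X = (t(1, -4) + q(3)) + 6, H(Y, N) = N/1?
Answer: 22794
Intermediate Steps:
q(F) = 9 (q(F) = -3*(-3) = 9)
H(Y, N) = N (H(Y, N) = N*1 = N)
X = 19 (X = (4 + 9) + 6 = 13 + 6 = 19)
E = 100 (E = 10² = 100)
E*((X*3)*H(-4, 4)) - 6 = 100*((19*3)*4) - 6 = 100*(57*4) - 6 = 100*228 - 6 = 22800 - 6 = 22794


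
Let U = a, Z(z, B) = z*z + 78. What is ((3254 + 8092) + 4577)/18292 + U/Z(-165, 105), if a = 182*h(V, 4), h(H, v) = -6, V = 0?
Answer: 138256935/166475492 ≈ 0.83049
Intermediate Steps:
Z(z, B) = 78 + z² (Z(z, B) = z² + 78 = 78 + z²)
a = -1092 (a = 182*(-6) = -1092)
U = -1092
((3254 + 8092) + 4577)/18292 + U/Z(-165, 105) = ((3254 + 8092) + 4577)/18292 - 1092/(78 + (-165)²) = (11346 + 4577)*(1/18292) - 1092/(78 + 27225) = 15923*(1/18292) - 1092/27303 = 15923/18292 - 1092*1/27303 = 15923/18292 - 364/9101 = 138256935/166475492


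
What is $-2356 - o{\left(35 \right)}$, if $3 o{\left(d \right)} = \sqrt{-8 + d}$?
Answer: $-2356 - \sqrt{3} \approx -2357.7$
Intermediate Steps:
$o{\left(d \right)} = \frac{\sqrt{-8 + d}}{3}$
$-2356 - o{\left(35 \right)} = -2356 - \frac{\sqrt{-8 + 35}}{3} = -2356 - \frac{\sqrt{27}}{3} = -2356 - \frac{3 \sqrt{3}}{3} = -2356 - \sqrt{3}$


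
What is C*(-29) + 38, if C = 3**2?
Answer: -223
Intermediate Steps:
C = 9
C*(-29) + 38 = 9*(-29) + 38 = -261 + 38 = -223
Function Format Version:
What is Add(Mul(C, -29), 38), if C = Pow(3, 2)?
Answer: -223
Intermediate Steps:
C = 9
Add(Mul(C, -29), 38) = Add(Mul(9, -29), 38) = Add(-261, 38) = -223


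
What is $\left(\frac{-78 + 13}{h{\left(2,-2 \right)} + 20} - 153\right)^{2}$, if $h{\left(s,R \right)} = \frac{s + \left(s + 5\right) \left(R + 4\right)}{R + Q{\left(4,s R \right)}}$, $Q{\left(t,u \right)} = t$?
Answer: $\frac{18913801}{784} \approx 24125.0$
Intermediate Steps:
$h{\left(s,R \right)} = \frac{s + \left(4 + R\right) \left(5 + s\right)}{4 + R}$ ($h{\left(s,R \right)} = \frac{s + \left(s + 5\right) \left(R + 4\right)}{R + 4} = \frac{s + \left(5 + s\right) \left(4 + R\right)}{4 + R} = \frac{s + \left(4 + R\right) \left(5 + s\right)}{4 + R}$)
$\left(\frac{-78 + 13}{h{\left(2,-2 \right)} + 20} - 153\right)^{2} = \left(\frac{-78 + 13}{\frac{20 + 5 \left(-2\right) + 5 \cdot 2 - 4}{4 - 2} + 20} - 153\right)^{2} = \left(- \frac{65}{\frac{20 - 10 + 10 - 4}{2} + 20} - 153\right)^{2} = \left(- \frac{65}{\frac{1}{2} \cdot 16 + 20} - 153\right)^{2} = \left(- \frac{65}{8 + 20} - 153\right)^{2} = \left(- \frac{65}{28} - 153\right)^{2} = \left(- \frac{4349}{28}\right)^{2} = \frac{18913801}{784}$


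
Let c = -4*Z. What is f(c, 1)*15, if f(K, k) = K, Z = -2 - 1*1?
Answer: 180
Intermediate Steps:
Z = -3 (Z = -2 - 1 = -3)
c = 12 (c = -4*(-3) = 12)
f(c, 1)*15 = 12*15 = 180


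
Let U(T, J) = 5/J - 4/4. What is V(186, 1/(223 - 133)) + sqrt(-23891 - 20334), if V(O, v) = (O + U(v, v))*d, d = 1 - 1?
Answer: 5*I*sqrt(1769) ≈ 210.3*I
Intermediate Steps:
U(T, J) = -1 + 5/J (U(T, J) = 5/J - 4*1/4 = 5/J - 1 = -1 + 5/J)
d = 0
V(O, v) = 0 (V(O, v) = (O + (5 - v)/v)*0 = 0)
V(186, 1/(223 - 133)) + sqrt(-23891 - 20334) = 0 + sqrt(-23891 - 20334) = 0 + sqrt(-44225) = 0 + 5*I*sqrt(1769) = 5*I*sqrt(1769)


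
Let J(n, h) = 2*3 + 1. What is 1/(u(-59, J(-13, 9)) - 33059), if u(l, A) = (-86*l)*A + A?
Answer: 1/2466 ≈ 0.00040552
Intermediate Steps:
J(n, h) = 7 (J(n, h) = 6 + 1 = 7)
u(l, A) = A - 86*A*l (u(l, A) = -86*A*l + A = A - 86*A*l)
1/(u(-59, J(-13, 9)) - 33059) = 1/(7*(1 - 86*(-59)) - 33059) = 1/(7*(1 + 5074) - 33059) = 1/(7*5075 - 33059) = 1/(35525 - 33059) = 1/2466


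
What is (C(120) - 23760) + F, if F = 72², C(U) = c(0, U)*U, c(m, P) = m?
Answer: -18576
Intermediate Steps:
C(U) = 0 (C(U) = 0*U = 0)
F = 5184
(C(120) - 23760) + F = (0 - 23760) + 5184 = -23760 + 5184 = -18576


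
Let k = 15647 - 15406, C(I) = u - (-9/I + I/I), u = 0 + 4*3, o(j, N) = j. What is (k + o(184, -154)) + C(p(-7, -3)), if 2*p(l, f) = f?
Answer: 430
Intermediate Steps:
p(l, f) = f/2
u = 12 (u = 0 + 12 = 12)
C(I) = 11 + 9/I (C(I) = 12 - (-9/I + I/I) = 12 - (-9/I + 1) = 12 - (1 - 9/I) = 12 + (-1 + 9/I) = 11 + 9/I)
k = 241
(k + o(184, -154)) + C(p(-7, -3)) = (241 + 184) + (11 + 9/(((1/2)*(-3)))) = 425 + (11 + 9/(-3/2)) = 425 + (11 + 9*(-2/3)) = 425 + (11 - 6) = 425 + 5 = 430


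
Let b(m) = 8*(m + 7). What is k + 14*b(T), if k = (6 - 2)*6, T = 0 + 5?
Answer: 1368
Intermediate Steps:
T = 5
k = 24 (k = 4*6 = 24)
b(m) = 56 + 8*m (b(m) = 8*(7 + m) = 56 + 8*m)
k + 14*b(T) = 24 + 14*(56 + 8*5) = 24 + 14*(56 + 40) = 24 + 14*96 = 24 + 1344 = 1368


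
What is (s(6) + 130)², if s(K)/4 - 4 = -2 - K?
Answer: 12996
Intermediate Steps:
s(K) = 8 - 4*K (s(K) = 16 + 4*(-2 - K) = 16 + (-8 - 4*K) = 8 - 4*K)
(s(6) + 130)² = ((8 - 4*6) + 130)² = ((8 - 24) + 130)² = (-16 + 130)² = 114² = 12996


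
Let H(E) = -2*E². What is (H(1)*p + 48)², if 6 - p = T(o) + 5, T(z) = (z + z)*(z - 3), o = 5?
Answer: 7396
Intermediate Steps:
T(z) = 2*z*(-3 + z) (T(z) = (2*z)*(-3 + z) = 2*z*(-3 + z))
p = -19 (p = 6 - (2*5*(-3 + 5) + 5) = 6 - (2*5*2 + 5) = 6 - (20 + 5) = 6 - 1*25 = 6 - 25 = -19)
(H(1)*p + 48)² = (-2*1²*(-19) + 48)² = (-2*1*(-19) + 48)² = (-2*(-19) + 48)² = (38 + 48)² = 86² = 7396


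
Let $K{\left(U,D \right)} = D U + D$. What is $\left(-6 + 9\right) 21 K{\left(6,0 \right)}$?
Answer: $0$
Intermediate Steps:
$K{\left(U,D \right)} = D + D U$
$\left(-6 + 9\right) 21 K{\left(6,0 \right)} = \left(-6 + 9\right) 21 \cdot 0 \left(1 + 6\right) = 3 \cdot 21 \cdot 0 \cdot 7 = 63 \cdot 0 = 0$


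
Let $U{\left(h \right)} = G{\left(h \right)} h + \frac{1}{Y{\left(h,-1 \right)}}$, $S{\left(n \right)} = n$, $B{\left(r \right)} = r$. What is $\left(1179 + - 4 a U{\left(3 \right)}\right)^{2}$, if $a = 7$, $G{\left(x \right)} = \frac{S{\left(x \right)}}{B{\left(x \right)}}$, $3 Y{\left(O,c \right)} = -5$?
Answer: $\frac{30902481}{25} \approx 1.2361 \cdot 10^{6}$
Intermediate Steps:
$Y{\left(O,c \right)} = - \frac{5}{3}$ ($Y{\left(O,c \right)} = \frac{1}{3} \left(-5\right) = - \frac{5}{3}$)
$G{\left(x \right)} = 1$ ($G{\left(x \right)} = \frac{x}{x} = 1$)
$U{\left(h \right)} = - \frac{3}{5} + h$ ($U{\left(h \right)} = 1 h + \frac{1}{- \frac{5}{3}} = h - \frac{3}{5} = - \frac{3}{5} + h$)
$\left(1179 + - 4 a U{\left(3 \right)}\right)^{2} = \left(1179 + \left(-4\right) 7 \left(- \frac{3}{5} + 3\right)\right)^{2} = \left(1179 - \frac{336}{5}\right)^{2} = \left(\frac{5559}{5}\right)^{2} = \frac{30902481}{25}$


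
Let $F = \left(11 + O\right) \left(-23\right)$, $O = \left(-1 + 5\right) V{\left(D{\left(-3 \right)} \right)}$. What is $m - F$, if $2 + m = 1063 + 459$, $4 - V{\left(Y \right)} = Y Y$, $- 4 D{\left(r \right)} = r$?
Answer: $\frac{8357}{4} \approx 2089.3$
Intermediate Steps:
$D{\left(r \right)} = - \frac{r}{4}$
$V{\left(Y \right)} = 4 - Y^{2}$ ($V{\left(Y \right)} = 4 - Y Y = 4 - Y^{2}$)
$O = \frac{55}{4}$ ($O = \left(-1 + 5\right) \left(4 - \left(\left(- \frac{1}{4}\right) \left(-3\right)\right)^{2}\right) = 4 \left(4 - \left(\frac{3}{4}\right)^{2}\right) = 4 \left(4 - \frac{9}{16}\right) = 4 \cdot \frac{55}{16} = \frac{55}{4} \approx 13.75$)
$m = 1520$ ($m = -2 + \left(1063 + 459\right) = -2 + 1522 = 1520$)
$F = - \frac{2277}{4}$ ($F = \left(11 + \frac{55}{4}\right) \left(-23\right) = \frac{99}{4} \left(-23\right) = - \frac{2277}{4} \approx -569.25$)
$m - F = 1520 - - \frac{2277}{4} = 1520 + \frac{2277}{4} = \frac{8357}{4}$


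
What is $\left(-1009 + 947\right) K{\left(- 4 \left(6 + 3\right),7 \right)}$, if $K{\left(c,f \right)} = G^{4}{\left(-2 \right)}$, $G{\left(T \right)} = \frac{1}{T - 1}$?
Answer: $- \frac{62}{81} \approx -0.76543$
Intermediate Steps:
$G{\left(T \right)} = \frac{1}{-1 + T}$
$K{\left(c,f \right)} = \frac{1}{81}$ ($K{\left(c,f \right)} = \left(\frac{1}{-1 - 2}\right)^{4} = \left(\frac{1}{-3}\right)^{4} = \left(- \frac{1}{3}\right)^{4} = \frac{1}{81}$)
$\left(-1009 + 947\right) K{\left(- 4 \left(6 + 3\right),7 \right)} = \left(-1009 + 947\right) \frac{1}{81} = \left(-62\right) \frac{1}{81} = - \frac{62}{81}$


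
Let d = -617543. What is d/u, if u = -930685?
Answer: 617543/930685 ≈ 0.66354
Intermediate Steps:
d/u = -617543/(-930685) = -617543*(-1/930685) = 617543/930685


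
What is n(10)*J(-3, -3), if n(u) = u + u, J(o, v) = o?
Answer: -60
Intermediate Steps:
n(u) = 2*u
n(10)*J(-3, -3) = (2*10)*(-3) = 20*(-3) = -60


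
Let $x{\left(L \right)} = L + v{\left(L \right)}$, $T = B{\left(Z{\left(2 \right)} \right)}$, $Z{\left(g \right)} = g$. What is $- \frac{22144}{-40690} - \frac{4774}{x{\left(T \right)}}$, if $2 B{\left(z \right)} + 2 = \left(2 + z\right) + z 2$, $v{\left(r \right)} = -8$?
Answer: $\frac{19436478}{20345} \approx 955.34$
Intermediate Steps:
$B{\left(z \right)} = \frac{3 z}{2}$ ($B{\left(z \right)} = -1 + \frac{\left(2 + z\right) + z 2}{2} = -1 + \frac{\left(2 + z\right) + 2 z}{2} = -1 + \frac{2 + 3 z}{2} = -1 + \left(1 + \frac{3 z}{2}\right) = \frac{3 z}{2}$)
$T = 3$ ($T = \frac{3}{2} \cdot 2 = 3$)
$x{\left(L \right)} = -8 + L$ ($x{\left(L \right)} = L - 8 = -8 + L$)
$- \frac{22144}{-40690} - \frac{4774}{x{\left(T \right)}} = - \frac{22144}{-40690} - \frac{4774}{-8 + 3} = \left(-22144\right) \left(- \frac{1}{40690}\right) - \frac{4774}{-5} = \frac{11072}{20345} - - \frac{4774}{5} = \frac{11072}{20345} + \frac{4774}{5} = \frac{19436478}{20345}$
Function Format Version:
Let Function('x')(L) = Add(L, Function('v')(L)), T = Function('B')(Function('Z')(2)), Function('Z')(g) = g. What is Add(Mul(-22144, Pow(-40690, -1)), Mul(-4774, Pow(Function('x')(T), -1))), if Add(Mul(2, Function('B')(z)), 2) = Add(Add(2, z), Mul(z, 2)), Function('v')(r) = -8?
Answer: Rational(19436478, 20345) ≈ 955.34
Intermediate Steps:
Function('B')(z) = Mul(Rational(3, 2), z) (Function('B')(z) = Add(-1, Mul(Rational(1, 2), Add(Add(2, z), Mul(z, 2)))) = Add(-1, Mul(Rational(1, 2), Add(Add(2, z), Mul(2, z)))) = Add(-1, Mul(Rational(1, 2), Add(2, Mul(3, z)))) = Add(-1, Add(1, Mul(Rational(3, 2), z))) = Mul(Rational(3, 2), z))
T = 3 (T = Mul(Rational(3, 2), 2) = 3)
Function('x')(L) = Add(-8, L) (Function('x')(L) = Add(L, -8) = Add(-8, L))
Add(Mul(-22144, Pow(-40690, -1)), Mul(-4774, Pow(Function('x')(T), -1))) = Add(Mul(-22144, Pow(-40690, -1)), Mul(-4774, Pow(Add(-8, 3), -1))) = Add(Mul(-22144, Rational(-1, 40690)), Mul(-4774, Pow(-5, -1))) = Add(Rational(11072, 20345), Mul(-4774, Rational(-1, 5))) = Add(Rational(11072, 20345), Rational(4774, 5)) = Rational(19436478, 20345)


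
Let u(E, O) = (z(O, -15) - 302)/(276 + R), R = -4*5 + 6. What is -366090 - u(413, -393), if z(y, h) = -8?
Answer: -47957635/131 ≈ -3.6609e+5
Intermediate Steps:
R = -14 (R = -20 + 6 = -14)
u(E, O) = -155/131 (u(E, O) = (-8 - 302)/(276 - 14) = -310/262 = -310*1/262 = -155/131)
-366090 - u(413, -393) = -366090 - 1*(-155/131) = -366090 + 155/131 = -47957635/131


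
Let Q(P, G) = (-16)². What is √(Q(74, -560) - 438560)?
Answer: 4*I*√27394 ≈ 662.04*I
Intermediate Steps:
Q(P, G) = 256
√(Q(74, -560) - 438560) = √(256 - 438560) = √(-438304) = 4*I*√27394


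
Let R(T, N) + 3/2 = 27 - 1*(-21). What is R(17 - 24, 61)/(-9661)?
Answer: -93/19322 ≈ -0.0048132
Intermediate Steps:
R(T, N) = 93/2 (R(T, N) = -3/2 + (27 - 1*(-21)) = -3/2 + (27 + 21) = -3/2 + 48 = 93/2)
R(17 - 24, 61)/(-9661) = (93/2)/(-9661) = (93/2)*(-1/9661) = -93/19322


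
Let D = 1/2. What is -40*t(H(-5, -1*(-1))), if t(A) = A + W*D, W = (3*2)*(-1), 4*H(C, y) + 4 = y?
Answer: 150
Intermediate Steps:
D = 1/2 (D = 1*(1/2) = 1/2 ≈ 0.50000)
H(C, y) = -1 + y/4
W = -6 (W = 6*(-1) = -6)
t(A) = -3 + A (t(A) = A - 6*1/2 = A - 3 = -3 + A)
-40*t(H(-5, -1*(-1))) = -40*(-3 + (-1 + (-1*(-1))/4)) = -40*(-3 + (-1 + (1/4)*1)) = -40*(-3 + (-1 + 1/4)) = -40*(-3 - 3/4) = -40*(-15/4) = 150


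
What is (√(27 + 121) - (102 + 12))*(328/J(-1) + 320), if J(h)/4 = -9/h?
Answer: -112556/3 + 5924*√37/9 ≈ -33515.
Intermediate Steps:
J(h) = -36/h (J(h) = 4*(-9/h) = -36/h)
(√(27 + 121) - (102 + 12))*(328/J(-1) + 320) = (√(27 + 121) - (102 + 12))*(328/((-36/(-1))) + 320) = (√148 - 1*114)*(328/((-36*(-1))) + 320) = (2*√37 - 114)*(328/36 + 320) = (-114 + 2*√37)*(328*(1/36) + 320) = (-114 + 2*√37)*(82/9 + 320) = (-114 + 2*√37)*(2962/9) = -112556/3 + 5924*√37/9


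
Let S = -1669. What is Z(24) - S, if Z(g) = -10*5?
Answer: 1619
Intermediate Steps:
Z(g) = -50
Z(24) - S = -50 - 1*(-1669) = -50 + 1669 = 1619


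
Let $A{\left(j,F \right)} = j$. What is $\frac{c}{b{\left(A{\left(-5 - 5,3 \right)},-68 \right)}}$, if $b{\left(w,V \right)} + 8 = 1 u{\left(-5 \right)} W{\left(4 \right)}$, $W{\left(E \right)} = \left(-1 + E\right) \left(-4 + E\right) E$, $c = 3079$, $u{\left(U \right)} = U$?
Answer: $- \frac{3079}{8} \approx -384.88$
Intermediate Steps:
$W{\left(E \right)} = E \left(-1 + E\right) \left(-4 + E\right)$
$b{\left(w,V \right)} = -8$ ($b{\left(w,V \right)} = -8 + 1 \left(-5\right) 4 \left(4 + 4^{2} - 20\right) = -8 - 5 \cdot 4 \left(4 + 16 - 20\right) = -8 - 5 \cdot 4 \cdot 0 = -8 - 0 = -8 + 0 = -8$)
$\frac{c}{b{\left(A{\left(-5 - 5,3 \right)},-68 \right)}} = \frac{3079}{-8} = 3079 \left(- \frac{1}{8}\right) = - \frac{3079}{8}$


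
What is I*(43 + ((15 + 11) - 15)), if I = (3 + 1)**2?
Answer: 864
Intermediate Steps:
I = 16 (I = 4**2 = 16)
I*(43 + ((15 + 11) - 15)) = 16*(43 + ((15 + 11) - 15)) = 16*(43 + (26 - 15)) = 16*(43 + 11) = 16*54 = 864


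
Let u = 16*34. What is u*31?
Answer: 16864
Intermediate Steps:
u = 544
u*31 = 544*31 = 16864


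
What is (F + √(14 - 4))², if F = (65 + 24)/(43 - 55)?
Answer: 9361/144 - 89*√10/6 ≈ 18.100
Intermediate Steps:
F = -89/12 (F = 89/(-12) = 89*(-1/12) = -89/12 ≈ -7.4167)
(F + √(14 - 4))² = (-89/12 + √(14 - 4))² = (-89/12 + √10)²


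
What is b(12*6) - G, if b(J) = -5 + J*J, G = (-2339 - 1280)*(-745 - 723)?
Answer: -5307513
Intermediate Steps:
G = 5312692 (G = -3619*(-1468) = 5312692)
b(J) = -5 + J²
b(12*6) - G = (-5 + (12*6)²) - 1*5312692 = (-5 + 72²) - 5312692 = (-5 + 5184) - 5312692 = 5179 - 5312692 = -5307513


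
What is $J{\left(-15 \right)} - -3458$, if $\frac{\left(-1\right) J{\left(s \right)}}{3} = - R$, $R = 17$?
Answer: $3509$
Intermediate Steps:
$J{\left(s \right)} = 51$ ($J{\left(s \right)} = - 3 \left(\left(-1\right) 17\right) = \left(-3\right) \left(-17\right) = 51$)
$J{\left(-15 \right)} - -3458 = 51 - -3458 = 51 + 3458 = 3509$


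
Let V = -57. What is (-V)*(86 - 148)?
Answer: -3534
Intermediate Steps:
(-V)*(86 - 148) = (-1*(-57))*(86 - 148) = 57*(-62) = -3534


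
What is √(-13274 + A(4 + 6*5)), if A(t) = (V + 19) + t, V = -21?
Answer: I*√13242 ≈ 115.07*I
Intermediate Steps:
A(t) = -2 + t (A(t) = (-21 + 19) + t = -2 + t)
√(-13274 + A(4 + 6*5)) = √(-13274 + (-2 + (4 + 6*5))) = √(-13274 + (-2 + (4 + 30))) = √(-13274 + (-2 + 34)) = √(-13274 + 32) = √(-13242) = I*√13242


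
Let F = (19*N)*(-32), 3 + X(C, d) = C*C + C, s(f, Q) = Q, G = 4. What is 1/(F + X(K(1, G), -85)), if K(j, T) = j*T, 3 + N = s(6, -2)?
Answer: 1/3057 ≈ 0.00032712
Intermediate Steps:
N = -5 (N = -3 - 2 = -5)
K(j, T) = T*j
X(C, d) = -3 + C + C**2 (X(C, d) = -3 + (C*C + C) = -3 + (C**2 + C) = -3 + (C + C**2) = -3 + C + C**2)
F = 3040 (F = (19*(-5))*(-32) = -95*(-32) = 3040)
1/(F + X(K(1, G), -85)) = 1/(3040 + (-3 + 4*1 + (4*1)**2)) = 1/(3040 + (-3 + 4 + 4**2)) = 1/(3040 + (-3 + 4 + 16)) = 1/(3040 + 17) = 1/3057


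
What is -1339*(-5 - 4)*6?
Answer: 72306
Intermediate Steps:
-1339*(-5 - 4)*6 = -(-12051)*6 = -1339*(-54) = 72306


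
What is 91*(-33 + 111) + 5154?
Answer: 12252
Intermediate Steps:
91*(-33 + 111) + 5154 = 91*78 + 5154 = 7098 + 5154 = 12252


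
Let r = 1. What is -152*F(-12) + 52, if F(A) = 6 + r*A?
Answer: 964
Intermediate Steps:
F(A) = 6 + A (F(A) = 6 + 1*A = 6 + A)
-152*F(-12) + 52 = -152*(6 - 12) + 52 = -152*(-6) + 52 = 912 + 52 = 964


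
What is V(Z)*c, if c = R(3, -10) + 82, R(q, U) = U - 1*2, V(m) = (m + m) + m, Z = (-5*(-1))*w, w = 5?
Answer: 5250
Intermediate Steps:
Z = 25 (Z = -5*(-1)*5 = 5*5 = 25)
V(m) = 3*m (V(m) = 2*m + m = 3*m)
R(q, U) = -2 + U (R(q, U) = U - 2 = -2 + U)
c = 70 (c = (-2 - 10) + 82 = -12 + 82 = 70)
V(Z)*c = (3*25)*70 = 75*70 = 5250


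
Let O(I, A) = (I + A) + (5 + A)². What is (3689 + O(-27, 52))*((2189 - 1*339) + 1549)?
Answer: 23667237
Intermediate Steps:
O(I, A) = A + I + (5 + A)² (O(I, A) = (A + I) + (5 + A)² = A + I + (5 + A)²)
(3689 + O(-27, 52))*((2189 - 1*339) + 1549) = (3689 + (52 - 27 + (5 + 52)²))*((2189 - 1*339) + 1549) = (3689 + (52 - 27 + 57²))*((2189 - 339) + 1549) = (3689 + (52 - 27 + 3249))*(1850 + 1549) = (3689 + 3274)*3399 = 6963*3399 = 23667237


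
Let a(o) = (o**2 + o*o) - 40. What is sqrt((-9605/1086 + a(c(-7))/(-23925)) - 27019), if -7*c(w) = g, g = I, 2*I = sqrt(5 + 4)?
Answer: I*sqrt(110378881136362971)/2020865 ≈ 164.4*I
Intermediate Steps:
I = 3/2 (I = sqrt(5 + 4)/2 = sqrt(9)/2 = (1/2)*3 = 3/2 ≈ 1.5000)
g = 3/2 ≈ 1.5000
c(w) = -3/14 (c(w) = -1/7*3/2 = -3/14)
a(o) = -40 + 2*o**2 (a(o) = (o**2 + o**2) - 40 = 2*o**2 - 40 = -40 + 2*o**2)
sqrt((-9605/1086 + a(c(-7))/(-23925)) - 27019) = sqrt((-9605/1086 + (-40 + 2*(-3/14)**2)/(-23925)) - 27019) = sqrt((-9605*1/1086 + (-40 + 2*(9/196))*(-1/23925)) - 27019) = sqrt((-9605/1086 + (-40 + 9/98)*(-1/23925)) - 27019) = sqrt((-9605/1086 - 3911/98*(-1/23925)) - 27019) = sqrt((-9605/1086 + 3911/2344650) - 27019) = sqrt(-625447664/70730275 - 27019) = sqrt(-1911686747889/70730275) = I*sqrt(110378881136362971)/2020865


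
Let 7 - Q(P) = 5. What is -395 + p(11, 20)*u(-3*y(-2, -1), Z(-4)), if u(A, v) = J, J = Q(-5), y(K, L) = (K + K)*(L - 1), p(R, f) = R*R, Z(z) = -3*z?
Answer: -153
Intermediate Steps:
p(R, f) = R²
y(K, L) = 2*K*(-1 + L) (y(K, L) = (2*K)*(-1 + L) = 2*K*(-1 + L))
Q(P) = 2 (Q(P) = 7 - 1*5 = 7 - 5 = 2)
J = 2
u(A, v) = 2
-395 + p(11, 20)*u(-3*y(-2, -1), Z(-4)) = -395 + 11²*2 = -395 + 121*2 = -395 + 242 = -153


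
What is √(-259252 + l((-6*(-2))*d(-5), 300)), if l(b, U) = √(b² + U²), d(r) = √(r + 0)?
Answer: 2*√(-64813 + 6*√155) ≈ 508.87*I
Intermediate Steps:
d(r) = √r
l(b, U) = √(U² + b²)
√(-259252 + l((-6*(-2))*d(-5), 300)) = √(-259252 + √(300² + ((-6*(-2))*√(-5))²)) = √(-259252 + √(90000 + (12*(I*√5))²)) = √(-259252 + √(90000 + (12*I*√5)²)) = √(-259252 + √(90000 - 720)) = √(-259252 + √89280) = √(-259252 + 24*√155)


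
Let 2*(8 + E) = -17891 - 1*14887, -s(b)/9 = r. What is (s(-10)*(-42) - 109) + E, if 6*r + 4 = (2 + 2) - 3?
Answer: -16695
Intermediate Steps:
r = -½ (r = -⅔ + ((2 + 2) - 3)/6 = -⅔ + (4 - 3)/6 = -⅔ + (⅙)*1 = -⅔ + ⅙ = -½ ≈ -0.50000)
s(b) = 9/2 (s(b) = -9*(-½) = 9/2)
E = -16397 (E = -8 + (-17891 - 1*14887)/2 = -8 + (-17891 - 14887)/2 = -8 + (½)*(-32778) = -8 - 16389 = -16397)
(s(-10)*(-42) - 109) + E = ((9/2)*(-42) - 109) - 16397 = (-189 - 109) - 16397 = -298 - 16397 = -16695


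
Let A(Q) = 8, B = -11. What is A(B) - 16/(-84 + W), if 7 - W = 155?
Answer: 234/29 ≈ 8.0690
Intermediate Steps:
W = -148 (W = 7 - 1*155 = 7 - 155 = -148)
A(B) - 16/(-84 + W) = 8 - 16/(-84 - 148) = 8 - 16/(-232) = 8 - 1/232*(-16) = 8 + 2/29 = 234/29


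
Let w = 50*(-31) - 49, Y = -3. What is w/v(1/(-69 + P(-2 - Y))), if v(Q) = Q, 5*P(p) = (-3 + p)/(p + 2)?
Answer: 552721/5 ≈ 1.1054e+5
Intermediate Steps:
P(p) = (-3 + p)/(5*(2 + p)) (P(p) = ((-3 + p)/(p + 2))/5 = ((-3 + p)/(2 + p))/5 = (-3 + p)/(5*(2 + p)))
w = -1599 (w = -1550 - 49 = -1599)
w/v(1/(-69 + P(-2 - Y))) = -(-110331 + 1599*(-3 + (-2 - 1*(-3)))/(5*(2 + (-2 - 1*(-3))))) = -(-110331 + 1599*(-3 + (-2 + 3))/(5*(2 + (-2 + 3)))) = -(-110331 + 1599*(-3 + 1)/(5*(2 + 1))) = -1599/(1/(-69 + (⅕)*(-2)/3)) = -1599/(1/(-69 + (⅕)*(⅓)*(-2))) = -1599/(1/(-69 - 2/15)) = -1599/(1/(-1037/15)) = -1599/(-15/1037) = -1599*(-1037/15) = 552721/5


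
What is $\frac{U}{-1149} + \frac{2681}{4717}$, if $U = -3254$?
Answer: $\frac{18429587}{5419833} \approx 3.4004$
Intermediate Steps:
$\frac{U}{-1149} + \frac{2681}{4717} = - \frac{3254}{-1149} + \frac{2681}{4717} = \left(-3254\right) \left(- \frac{1}{1149}\right) + 2681 \cdot \frac{1}{4717} = \frac{3254}{1149} + \frac{2681}{4717} = \frac{18429587}{5419833}$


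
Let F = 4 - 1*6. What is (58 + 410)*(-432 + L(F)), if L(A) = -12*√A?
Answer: -202176 - 5616*I*√2 ≈ -2.0218e+5 - 7942.2*I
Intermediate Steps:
F = -2 (F = 4 - 6 = -2)
(58 + 410)*(-432 + L(F)) = (58 + 410)*(-432 - 12*I*√2) = 468*(-432 - 12*I*√2) = -202176 - 5616*I*√2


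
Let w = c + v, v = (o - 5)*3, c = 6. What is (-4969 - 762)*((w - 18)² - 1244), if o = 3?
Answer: 5272520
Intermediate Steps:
v = -6 (v = (3 - 5)*3 = -2*3 = -6)
w = 0 (w = 6 - 6 = 0)
(-4969 - 762)*((w - 18)² - 1244) = (-4969 - 762)*((0 - 18)² - 1244) = -5731*((-18)² - 1244) = -5731*(324 - 1244) = -5731*(-920) = 5272520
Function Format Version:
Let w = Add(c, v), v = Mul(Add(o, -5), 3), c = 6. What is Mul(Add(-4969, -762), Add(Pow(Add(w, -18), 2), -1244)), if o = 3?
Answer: 5272520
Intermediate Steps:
v = -6 (v = Mul(Add(3, -5), 3) = Mul(-2, 3) = -6)
w = 0 (w = Add(6, -6) = 0)
Mul(Add(-4969, -762), Add(Pow(Add(w, -18), 2), -1244)) = Mul(Add(-4969, -762), Add(Pow(Add(0, -18), 2), -1244)) = Mul(-5731, Add(Pow(-18, 2), -1244)) = Mul(-5731, Add(324, -1244)) = Mul(-5731, -920) = 5272520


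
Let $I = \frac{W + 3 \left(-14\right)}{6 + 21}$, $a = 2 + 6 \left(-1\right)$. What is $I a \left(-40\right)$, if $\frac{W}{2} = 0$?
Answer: $- \frac{2240}{9} \approx -248.89$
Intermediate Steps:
$W = 0$ ($W = 2 \cdot 0 = 0$)
$a = -4$ ($a = 2 - 6 = -4$)
$I = - \frac{14}{9}$ ($I = \frac{0 + 3 \left(-14\right)}{6 + 21} = \frac{0 - 42}{27} = \left(-42\right) \frac{1}{27} = - \frac{14}{9} \approx -1.5556$)
$I a \left(-40\right) = \left(- \frac{14}{9}\right) \left(-4\right) \left(-40\right) = \frac{56}{9} \left(-40\right) = - \frac{2240}{9}$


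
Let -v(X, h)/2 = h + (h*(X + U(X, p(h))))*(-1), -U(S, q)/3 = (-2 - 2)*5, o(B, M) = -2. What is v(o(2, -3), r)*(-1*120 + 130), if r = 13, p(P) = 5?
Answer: 14820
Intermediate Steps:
U(S, q) = 60 (U(S, q) = -3*(-2 - 2)*5 = -(-12)*5 = -3*(-20) = 60)
v(X, h) = -2*h + 2*h*(60 + X) (v(X, h) = -2*(h + (h*(X + 60))*(-1)) = -2*(h + (h*(60 + X))*(-1)) = -2*(h - h*(60 + X)) = -2*h + 2*h*(60 + X))
v(o(2, -3), r)*(-1*120 + 130) = (2*13*(59 - 2))*(-1*120 + 130) = (2*13*57)*(-120 + 130) = 1482*10 = 14820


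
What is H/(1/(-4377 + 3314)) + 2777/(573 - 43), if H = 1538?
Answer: -866491043/530 ≈ -1.6349e+6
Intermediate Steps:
H/(1/(-4377 + 3314)) + 2777/(573 - 43) = 1538/(1/(-4377 + 3314)) + 2777/(573 - 43) = 1538/(1/(-1063)) + 2777/530 = 1538/(-1/1063) + 2777*(1/530) = 1538*(-1063) + 2777/530 = -1634894 + 2777/530 = -866491043/530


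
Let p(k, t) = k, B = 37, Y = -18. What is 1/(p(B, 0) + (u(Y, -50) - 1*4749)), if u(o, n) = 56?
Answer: -1/4656 ≈ -0.00021478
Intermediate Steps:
1/(p(B, 0) + (u(Y, -50) - 1*4749)) = 1/(37 + (56 - 1*4749)) = 1/(37 + (56 - 4749)) = 1/(37 - 4693) = 1/(-4656) = -1/4656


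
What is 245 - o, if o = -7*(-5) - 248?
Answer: 458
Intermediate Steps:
o = -213 (o = 35 - 248 = -213)
245 - o = 245 - 1*(-213) = 245 + 213 = 458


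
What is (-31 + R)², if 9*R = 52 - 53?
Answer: 78400/81 ≈ 967.90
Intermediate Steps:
R = -⅑ (R = (52 - 53)/9 = (⅑)*(-1) = -⅑ ≈ -0.11111)
(-31 + R)² = (-31 - ⅑)² = (-280/9)² = 78400/81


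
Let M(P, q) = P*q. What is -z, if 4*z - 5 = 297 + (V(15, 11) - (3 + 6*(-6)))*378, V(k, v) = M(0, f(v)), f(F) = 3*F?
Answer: -3194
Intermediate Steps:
V(k, v) = 0 (V(k, v) = 0*(3*v) = 0)
z = 3194 (z = 5/4 + (297 + (0 - (3 + 6*(-6)))*378)/4 = 5/4 + (297 + (0 - (3 - 36))*378)/4 = 5/4 + (297 + (0 - 1*(-33))*378)/4 = 5/4 + (297 + (0 + 33)*378)/4 = 5/4 + (297 + 33*378)/4 = 5/4 + (297 + 12474)/4 = 5/4 + (¼)*12771 = 5/4 + 12771/4 = 3194)
-z = -1*3194 = -3194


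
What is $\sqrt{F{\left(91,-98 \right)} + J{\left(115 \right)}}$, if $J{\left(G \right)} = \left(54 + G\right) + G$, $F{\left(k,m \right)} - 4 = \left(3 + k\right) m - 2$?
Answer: $i \sqrt{8926} \approx 94.478 i$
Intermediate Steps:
$F{\left(k,m \right)} = 2 + m \left(3 + k\right)$ ($F{\left(k,m \right)} = 4 + \left(\left(3 + k\right) m - 2\right) = 4 + \left(m \left(3 + k\right) - 2\right) = 4 + \left(-2 + m \left(3 + k\right)\right) = 2 + m \left(3 + k\right)$)
$J{\left(G \right)} = 54 + 2 G$
$\sqrt{F{\left(91,-98 \right)} + J{\left(115 \right)}} = \sqrt{\left(2 + 3 \left(-98\right) + 91 \left(-98\right)\right) + \left(54 + 2 \cdot 115\right)} = \sqrt{\left(2 - 294 - 8918\right) + \left(54 + 230\right)} = \sqrt{-9210 + 284} = \sqrt{-8926} = i \sqrt{8926}$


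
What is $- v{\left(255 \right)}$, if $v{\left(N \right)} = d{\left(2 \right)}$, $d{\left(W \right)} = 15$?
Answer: $-15$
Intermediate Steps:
$v{\left(N \right)} = 15$
$- v{\left(255 \right)} = \left(-1\right) 15 = -15$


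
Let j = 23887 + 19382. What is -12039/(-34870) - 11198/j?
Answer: 130441231/1508790030 ≈ 0.086454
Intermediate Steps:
j = 43269
-12039/(-34870) - 11198/j = -12039/(-34870) - 11198/43269 = -12039*(-1/34870) - 11198*1/43269 = 12039/34870 - 11198/43269 = 130441231/1508790030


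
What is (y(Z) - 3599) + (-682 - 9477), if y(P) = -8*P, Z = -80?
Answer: -13118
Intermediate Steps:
(y(Z) - 3599) + (-682 - 9477) = (-8*(-80) - 3599) + (-682 - 9477) = (640 - 3599) - 10159 = -2959 - 10159 = -13118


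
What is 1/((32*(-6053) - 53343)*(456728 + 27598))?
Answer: -1/119647410714 ≈ -8.3579e-12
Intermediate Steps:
1/((32*(-6053) - 53343)*(456728 + 27598)) = 1/((-193696 - 53343)*484326) = 1/(-247039*484326) = 1/(-119647410714) = -1/119647410714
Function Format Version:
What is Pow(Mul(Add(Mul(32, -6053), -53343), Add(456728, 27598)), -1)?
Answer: Rational(-1, 119647410714) ≈ -8.3579e-12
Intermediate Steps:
Pow(Mul(Add(Mul(32, -6053), -53343), Add(456728, 27598)), -1) = Pow(Mul(Add(-193696, -53343), 484326), -1) = Pow(Mul(-247039, 484326), -1) = Pow(-119647410714, -1) = Rational(-1, 119647410714)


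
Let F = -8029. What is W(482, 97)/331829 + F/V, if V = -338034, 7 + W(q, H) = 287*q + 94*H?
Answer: 52505678171/112169484186 ≈ 0.46809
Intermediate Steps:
W(q, H) = -7 + 94*H + 287*q (W(q, H) = -7 + (287*q + 94*H) = -7 + (94*H + 287*q) = -7 + 94*H + 287*q)
W(482, 97)/331829 + F/V = (-7 + 94*97 + 287*482)/331829 - 8029/(-338034) = (-7 + 9118 + 138334)*(1/331829) - 8029*(-1/338034) = 147445*(1/331829) + 8029/338034 = 147445/331829 + 8029/338034 = 52505678171/112169484186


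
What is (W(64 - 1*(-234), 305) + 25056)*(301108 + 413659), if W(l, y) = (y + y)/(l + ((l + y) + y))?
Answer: 10799466780991/603 ≈ 1.7910e+10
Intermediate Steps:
W(l, y) = 2*y/(2*l + 2*y) (W(l, y) = (2*y)/(l + (l + 2*y)) = (2*y)/(2*l + 2*y) = 2*y/(2*l + 2*y))
(W(64 - 1*(-234), 305) + 25056)*(301108 + 413659) = (305/((64 - 1*(-234)) + 305) + 25056)*(301108 + 413659) = (305/((64 + 234) + 305) + 25056)*714767 = (305/(298 + 305) + 25056)*714767 = (305/603 + 25056)*714767 = (15109073/603)*714767 = 10799466780991/603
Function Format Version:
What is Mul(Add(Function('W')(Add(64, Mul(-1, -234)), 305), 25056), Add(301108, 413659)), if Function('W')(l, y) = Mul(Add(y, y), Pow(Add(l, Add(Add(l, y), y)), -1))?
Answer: Rational(10799466780991, 603) ≈ 1.7910e+10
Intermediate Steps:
Function('W')(l, y) = Mul(2, y, Pow(Add(Mul(2, l), Mul(2, y)), -1)) (Function('W')(l, y) = Mul(Mul(2, y), Pow(Add(l, Add(l, Mul(2, y))), -1)) = Mul(Mul(2, y), Pow(Add(Mul(2, l), Mul(2, y)), -1)) = Mul(2, y, Pow(Add(Mul(2, l), Mul(2, y)), -1)))
Mul(Add(Function('W')(Add(64, Mul(-1, -234)), 305), 25056), Add(301108, 413659)) = Mul(Add(Mul(305, Pow(Add(Add(64, Mul(-1, -234)), 305), -1)), 25056), Add(301108, 413659)) = Mul(Add(Mul(305, Pow(Add(Add(64, 234), 305), -1)), 25056), 714767) = Mul(Add(Mul(305, Pow(Add(298, 305), -1)), 25056), 714767) = Mul(Add(Mul(305, Pow(603, -1)), 25056), 714767) = Mul(Add(Mul(305, Rational(1, 603)), 25056), 714767) = Mul(Add(Rational(305, 603), 25056), 714767) = Mul(Rational(15109073, 603), 714767) = Rational(10799466780991, 603)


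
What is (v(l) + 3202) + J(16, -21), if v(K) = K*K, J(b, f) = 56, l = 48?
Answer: 5562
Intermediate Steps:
v(K) = K**2
(v(l) + 3202) + J(16, -21) = (48**2 + 3202) + 56 = (2304 + 3202) + 56 = 5506 + 56 = 5562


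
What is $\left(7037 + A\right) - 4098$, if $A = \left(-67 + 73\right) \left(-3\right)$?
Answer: $2921$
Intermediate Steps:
$A = -18$ ($A = 6 \left(-3\right) = -18$)
$\left(7037 + A\right) - 4098 = \left(7037 - 18\right) - 4098 = 7019 - 4098 = 2921$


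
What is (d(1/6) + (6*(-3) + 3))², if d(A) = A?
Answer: 7921/36 ≈ 220.03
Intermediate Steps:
(d(1/6) + (6*(-3) + 3))² = (1/6 + (6*(-3) + 3))² = (1*(⅙) + (-18 + 3))² = (⅙ - 15)² = (-89/6)² = 7921/36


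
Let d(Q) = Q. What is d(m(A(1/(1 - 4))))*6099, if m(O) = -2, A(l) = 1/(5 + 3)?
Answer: -12198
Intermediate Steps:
A(l) = 1/8
d(m(A(1/(1 - 4))))*6099 = -2*6099 = -12198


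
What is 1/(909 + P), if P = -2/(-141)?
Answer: 141/128171 ≈ 0.0011001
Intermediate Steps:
P = 2/141 (P = -2*(-1/141) = 2/141 ≈ 0.014184)
1/(909 + P) = 1/(909 + 2/141) = 1/(128171/141) = 141/128171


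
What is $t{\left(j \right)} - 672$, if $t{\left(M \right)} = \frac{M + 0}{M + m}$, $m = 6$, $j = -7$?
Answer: $-665$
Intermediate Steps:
$t{\left(M \right)} = \frac{M}{6 + M}$ ($t{\left(M \right)} = \frac{M + 0}{M + 6} = \frac{M}{6 + M}$)
$t{\left(j \right)} - 672 = - \frac{7}{6 - 7} - 672 = - \frac{7}{-1} - 672 = \left(-7\right) \left(-1\right) - 672 = 7 - 672 = -665$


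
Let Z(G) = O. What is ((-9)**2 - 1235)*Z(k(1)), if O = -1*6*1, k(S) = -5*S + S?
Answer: 6924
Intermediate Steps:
k(S) = -4*S
O = -6 (O = -6*1 = -6)
Z(G) = -6
((-9)**2 - 1235)*Z(k(1)) = ((-9)**2 - 1235)*(-6) = (81 - 1235)*(-6) = -1154*(-6) = 6924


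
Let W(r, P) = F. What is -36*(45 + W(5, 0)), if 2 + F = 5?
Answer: -1728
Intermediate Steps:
F = 3 (F = -2 + 5 = 3)
W(r, P) = 3
-36*(45 + W(5, 0)) = -36*(45 + 3) = -36*48 = -1728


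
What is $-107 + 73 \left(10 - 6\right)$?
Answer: $185$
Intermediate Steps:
$-107 + 73 \left(10 - 6\right) = -107 + 73 \cdot 4 = -107 + 292 = 185$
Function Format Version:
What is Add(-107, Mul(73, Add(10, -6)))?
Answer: 185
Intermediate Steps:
Add(-107, Mul(73, Add(10, -6))) = Add(-107, Mul(73, 4)) = Add(-107, 292) = 185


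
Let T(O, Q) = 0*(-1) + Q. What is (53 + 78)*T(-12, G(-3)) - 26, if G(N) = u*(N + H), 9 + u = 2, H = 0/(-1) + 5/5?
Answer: 1808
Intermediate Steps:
H = 1 (H = 0*(-1) + 5*(⅕) = 0 + 1 = 1)
u = -7 (u = -9 + 2 = -7)
G(N) = -7 - 7*N (G(N) = -7*(N + 1) = -7*(1 + N) = -7 - 7*N)
T(O, Q) = Q (T(O, Q) = 0 + Q = Q)
(53 + 78)*T(-12, G(-3)) - 26 = (53 + 78)*(-7 - 7*(-3)) - 26 = 131*(-7 + 21) - 26 = 131*14 - 26 = 1834 - 26 = 1808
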